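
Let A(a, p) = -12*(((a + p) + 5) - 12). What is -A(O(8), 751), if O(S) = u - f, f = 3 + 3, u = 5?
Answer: 8916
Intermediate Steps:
f = 6
O(S) = -1 (O(S) = 5 - 1*6 = 5 - 6 = -1)
A(a, p) = 84 - 12*a - 12*p (A(a, p) = -12*((5 + a + p) - 12) = -12*(-7 + a + p) = 84 - 12*a - 12*p)
-A(O(8), 751) = -(84 - 12*(-1) - 12*751) = -(84 + 12 - 9012) = -1*(-8916) = 8916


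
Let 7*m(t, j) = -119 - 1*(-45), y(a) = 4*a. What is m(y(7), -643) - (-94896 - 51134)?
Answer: 1022136/7 ≈ 1.4602e+5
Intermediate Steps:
m(t, j) = -74/7 (m(t, j) = (-119 - 1*(-45))/7 = (-119 + 45)/7 = (1/7)*(-74) = -74/7)
m(y(7), -643) - (-94896 - 51134) = -74/7 - (-94896 - 51134) = -74/7 - 1*(-146030) = -74/7 + 146030 = 1022136/7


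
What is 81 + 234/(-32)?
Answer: 1179/16 ≈ 73.688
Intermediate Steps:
81 + 234/(-32) = 81 + 234*(-1/32) = 81 - 117/16 = 1179/16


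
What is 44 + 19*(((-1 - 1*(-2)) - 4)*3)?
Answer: -127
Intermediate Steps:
44 + 19*(((-1 - 1*(-2)) - 4)*3) = 44 + 19*(((-1 + 2) - 4)*3) = 44 + 19*((1 - 4)*3) = 44 + 19*(-3*3) = 44 + 19*(-9) = 44 - 171 = -127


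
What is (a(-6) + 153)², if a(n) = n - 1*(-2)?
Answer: 22201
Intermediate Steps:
a(n) = 2 + n (a(n) = n + 2 = 2 + n)
(a(-6) + 153)² = ((2 - 6) + 153)² = (-4 + 153)² = 149² = 22201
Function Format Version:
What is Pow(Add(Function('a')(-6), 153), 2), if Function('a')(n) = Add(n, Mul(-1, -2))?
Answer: 22201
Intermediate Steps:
Function('a')(n) = Add(2, n) (Function('a')(n) = Add(n, 2) = Add(2, n))
Pow(Add(Function('a')(-6), 153), 2) = Pow(Add(Add(2, -6), 153), 2) = Pow(Add(-4, 153), 2) = Pow(149, 2) = 22201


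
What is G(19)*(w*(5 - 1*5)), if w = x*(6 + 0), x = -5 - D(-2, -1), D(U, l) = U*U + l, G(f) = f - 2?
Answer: 0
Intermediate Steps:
G(f) = -2 + f
D(U, l) = l + U**2 (D(U, l) = U**2 + l = l + U**2)
x = -8 (x = -5 - (-1 + (-2)**2) = -5 - (-1 + 4) = -5 - 1*3 = -5 - 3 = -8)
w = -48 (w = -8*(6 + 0) = -8*6 = -48)
G(19)*(w*(5 - 1*5)) = (-2 + 19)*(-48*(5 - 1*5)) = 17*(-48*(5 - 5)) = 17*(-48*0) = 17*0 = 0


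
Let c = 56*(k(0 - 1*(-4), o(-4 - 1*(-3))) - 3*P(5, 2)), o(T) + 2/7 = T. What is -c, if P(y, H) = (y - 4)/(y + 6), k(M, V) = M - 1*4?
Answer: 168/11 ≈ 15.273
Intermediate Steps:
o(T) = -2/7 + T
k(M, V) = -4 + M (k(M, V) = M - 4 = -4 + M)
P(y, H) = (-4 + y)/(6 + y)
c = -168/11 (c = 56*((-4 + (0 - 1*(-4))) - 3*(-4 + 5)/(6 + 5)) = 56*((-4 + (0 + 4)) - 3/11) = 56*((-4 + 4) - 3/11) = 56*(0 - 3*1/11) = 56*(0 - 3/11) = 56*(-3/11) = -168/11 ≈ -15.273)
-c = -1*(-168/11) = 168/11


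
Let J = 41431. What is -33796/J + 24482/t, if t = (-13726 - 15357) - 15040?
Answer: -2505494650/1828060013 ≈ -1.3706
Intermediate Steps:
t = -44123 (t = -29083 - 15040 = -44123)
-33796/J + 24482/t = -33796/41431 + 24482/(-44123) = -33796*1/41431 + 24482*(-1/44123) = -33796/41431 - 24482/44123 = -2505494650/1828060013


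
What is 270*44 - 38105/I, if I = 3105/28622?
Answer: -210750782/621 ≈ -3.3937e+5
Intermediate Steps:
I = 3105/28622 (I = 3105*(1/28622) = 3105/28622 ≈ 0.10848)
270*44 - 38105/I = 270*44 - 38105/3105/28622 = 11880 - 38105*28622/3105 = 11880 - 1*218128262/621 = 11880 - 218128262/621 = -210750782/621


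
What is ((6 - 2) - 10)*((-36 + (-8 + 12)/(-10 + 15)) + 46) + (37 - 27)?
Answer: -274/5 ≈ -54.800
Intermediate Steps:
((6 - 2) - 10)*((-36 + (-8 + 12)/(-10 + 15)) + 46) + (37 - 27) = (4 - 10)*((-36 + 4/5) + 46) + 10 = -6*((-36 + 4*(1/5)) + 46) + 10 = -6*((-36 + 4/5) + 46) + 10 = -6*(-176/5 + 46) + 10 = -6*54/5 + 10 = -324/5 + 10 = -274/5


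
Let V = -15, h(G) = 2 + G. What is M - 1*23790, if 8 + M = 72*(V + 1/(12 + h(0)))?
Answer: -174110/7 ≈ -24873.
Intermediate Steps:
M = -7580/7 (M = -8 + 72*(-15 + 1/(12 + (2 + 0))) = -8 + 72*(-15 + 1/(12 + 2)) = -8 + 72*(-15 + 1/14) = -8 + 72*(-209/14) = -8 - 7524/7 = -7580/7 ≈ -1082.9)
M - 1*23790 = -7580/7 - 1*23790 = -7580/7 - 23790 = -174110/7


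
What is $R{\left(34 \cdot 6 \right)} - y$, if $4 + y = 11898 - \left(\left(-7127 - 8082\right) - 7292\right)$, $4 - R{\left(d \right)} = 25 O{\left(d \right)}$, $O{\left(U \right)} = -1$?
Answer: $-34366$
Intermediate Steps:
$R{\left(d \right)} = 29$ ($R{\left(d \right)} = 4 - 25 \left(-1\right) = 4 - -25 = 4 + 25 = 29$)
$y = 34395$ ($y = -4 + \left(11898 - \left(\left(-7127 - 8082\right) - 7292\right)\right) = -4 + \left(11898 - \left(-15209 - 7292\right)\right) = -4 + \left(11898 - -22501\right) = -4 + \left(11898 + 22501\right) = -4 + 34399 = 34395$)
$R{\left(34 \cdot 6 \right)} - y = 29 - 34395 = -34366$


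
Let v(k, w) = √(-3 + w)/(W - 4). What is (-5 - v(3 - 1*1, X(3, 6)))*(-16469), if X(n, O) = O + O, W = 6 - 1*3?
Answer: 32938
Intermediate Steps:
W = 3 (W = 6 - 3 = 3)
X(n, O) = 2*O
v(k, w) = -√(-3 + w) (v(k, w) = √(-3 + w)/(3 - 4) = √(-3 + w)/(-1) = √(-3 + w)*(-1) = -√(-3 + w))
(-5 - v(3 - 1*1, X(3, 6)))*(-16469) = (-5 - (-1)*√(-3 + 2*6))*(-16469) = (-5 - (-1)*√(-3 + 12))*(-16469) = (-5 - (-1)*√9)*(-16469) = (-5 - (-1)*3)*(-16469) = (-5 - 1*(-3))*(-16469) = (-5 + 3)*(-16469) = -2*(-16469) = 32938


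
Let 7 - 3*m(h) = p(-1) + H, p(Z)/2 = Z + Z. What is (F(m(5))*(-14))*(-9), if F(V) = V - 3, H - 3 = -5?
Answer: 168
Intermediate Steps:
H = -2 (H = 3 - 5 = -2)
p(Z) = 4*Z (p(Z) = 2*(Z + Z) = 2*(2*Z) = 4*Z)
m(h) = 13/3 (m(h) = 7/3 - (4*(-1) - 2)/3 = 7/3 - (-4 - 2)/3 = 7/3 - ⅓*(-6) = 7/3 + 2 = 13/3)
F(V) = -3 + V
(F(m(5))*(-14))*(-9) = ((-3 + 13/3)*(-14))*(-9) = ((4/3)*(-14))*(-9) = -56/3*(-9) = 168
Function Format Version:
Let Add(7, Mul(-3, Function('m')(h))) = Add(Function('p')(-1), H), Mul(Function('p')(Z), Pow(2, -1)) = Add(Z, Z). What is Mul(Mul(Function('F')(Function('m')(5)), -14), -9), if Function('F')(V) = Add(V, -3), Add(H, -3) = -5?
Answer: 168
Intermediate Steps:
H = -2 (H = Add(3, -5) = -2)
Function('p')(Z) = Mul(4, Z) (Function('p')(Z) = Mul(2, Add(Z, Z)) = Mul(2, Mul(2, Z)) = Mul(4, Z))
Function('m')(h) = Rational(13, 3) (Function('m')(h) = Add(Rational(7, 3), Mul(Rational(-1, 3), Add(Mul(4, -1), -2))) = Add(Rational(7, 3), Mul(Rational(-1, 3), Add(-4, -2))) = Add(Rational(7, 3), Mul(Rational(-1, 3), -6)) = Add(Rational(7, 3), 2) = Rational(13, 3))
Function('F')(V) = Add(-3, V)
Mul(Mul(Function('F')(Function('m')(5)), -14), -9) = Mul(Mul(Add(-3, Rational(13, 3)), -14), -9) = Mul(Mul(Rational(4, 3), -14), -9) = Mul(Rational(-56, 3), -9) = 168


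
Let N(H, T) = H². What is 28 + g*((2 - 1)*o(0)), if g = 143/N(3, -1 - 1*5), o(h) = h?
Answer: 28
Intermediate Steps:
g = 143/9 (g = 143/(3²) = 143/9 ≈ 15.889)
28 + g*((2 - 1)*o(0)) = 28 + 143*((2 - 1)*0)/9 = 28 + 143*(1*0)/9 = 28 + (143/9)*0 = 28 + 0 = 28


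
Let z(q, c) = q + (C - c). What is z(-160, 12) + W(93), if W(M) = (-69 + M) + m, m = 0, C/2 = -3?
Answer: -154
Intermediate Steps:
C = -6 (C = 2*(-3) = -6)
W(M) = -69 + M (W(M) = (-69 + M) + 0 = -69 + M)
z(q, c) = -6 + q - c (z(q, c) = q + (-6 - c) = -6 + q - c)
z(-160, 12) + W(93) = (-6 - 160 - 1*12) + (-69 + 93) = (-6 - 160 - 12) + 24 = -178 + 24 = -154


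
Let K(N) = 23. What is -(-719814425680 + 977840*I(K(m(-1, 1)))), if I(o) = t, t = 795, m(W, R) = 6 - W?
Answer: 719037042880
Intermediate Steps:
I(o) = 795
-(-719814425680 + 977840*I(K(m(-1, 1)))) = -977840/(1/(-736127 + 795)) = -977840/(1/(-735332)) = -977840/(-1/735332) = -977840*(-735332) = 719037042880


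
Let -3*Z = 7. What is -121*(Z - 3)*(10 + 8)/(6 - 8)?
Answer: -5808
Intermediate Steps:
Z = -7/3 (Z = -⅓*7 = -7/3 ≈ -2.3333)
-121*(Z - 3)*(10 + 8)/(6 - 8) = -121*(-7/3 - 3)*(10 + 8)/(6 - 8) = -121*(-16/3*18)/(-2) = -(-11616)*(-1)/2 = -121*48 = -5808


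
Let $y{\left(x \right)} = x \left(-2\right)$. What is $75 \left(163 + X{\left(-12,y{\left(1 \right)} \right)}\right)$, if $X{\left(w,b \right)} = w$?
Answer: $11325$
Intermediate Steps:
$y{\left(x \right)} = - 2 x$
$75 \left(163 + X{\left(-12,y{\left(1 \right)} \right)}\right) = 75 \left(163 - 12\right) = 75 \cdot 151 = 11325$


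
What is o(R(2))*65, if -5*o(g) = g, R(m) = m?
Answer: -26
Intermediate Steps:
o(g) = -g/5
o(R(2))*65 = -1/5*2*65 = -2/5*65 = -26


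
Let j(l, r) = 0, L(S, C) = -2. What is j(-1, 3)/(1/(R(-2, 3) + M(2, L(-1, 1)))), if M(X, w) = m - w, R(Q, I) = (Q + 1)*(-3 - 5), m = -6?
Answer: 0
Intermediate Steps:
R(Q, I) = -8 - 8*Q (R(Q, I) = (1 + Q)*(-8) = -8 - 8*Q)
M(X, w) = -6 - w
j(-1, 3)/(1/(R(-2, 3) + M(2, L(-1, 1)))) = 0/1/((-8 - 8*(-2)) + (-6 - 1*(-2))) = 0/1/((-8 + 16) + (-6 + 2)) = 0/1/(8 - 4) = 0/1/4 = 0/(¼) = 4*0 = 0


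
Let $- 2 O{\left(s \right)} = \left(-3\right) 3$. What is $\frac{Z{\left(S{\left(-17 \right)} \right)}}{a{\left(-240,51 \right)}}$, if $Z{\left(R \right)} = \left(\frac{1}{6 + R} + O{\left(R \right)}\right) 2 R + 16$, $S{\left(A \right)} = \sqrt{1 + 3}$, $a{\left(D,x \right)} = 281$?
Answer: $\frac{69}{562} \approx 0.12278$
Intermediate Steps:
$O{\left(s \right)} = \frac{9}{2}$ ($O{\left(s \right)} = - \frac{\left(-3\right) 3}{2} = \left(- \frac{1}{2}\right) \left(-9\right) = \frac{9}{2}$)
$S{\left(A \right)} = 2$ ($S{\left(A \right)} = \sqrt{4} = 2$)
$Z{\left(R \right)} = 16 + R \left(9 + \frac{2}{6 + R}\right)$ ($Z{\left(R \right)} = \left(\frac{1}{6 + R} + \frac{9}{2}\right) 2 R + 16 = \left(\frac{9}{2} + \frac{1}{6 + R}\right) 2 R + 16 = \left(9 + \frac{2}{6 + R}\right) R + 16 = R \left(9 + \frac{2}{6 + R}\right) + 16 = 16 + R \left(9 + \frac{2}{6 + R}\right)$)
$\frac{Z{\left(S{\left(-17 \right)} \right)}}{a{\left(-240,51 \right)}} = \frac{3 \frac{1}{6 + 2} \left(32 + 3 \cdot 2^{2} + 24 \cdot 2\right)}{281} = \frac{3 \left(32 + 3 \cdot 4 + 48\right)}{8} \cdot \frac{1}{281} = 3 \cdot \frac{1}{8} \left(32 + 12 + 48\right) \frac{1}{281} = 3 \cdot \frac{1}{8} \cdot 92 \cdot \frac{1}{281} = \frac{69}{2} \cdot \frac{1}{281} = \frac{69}{562}$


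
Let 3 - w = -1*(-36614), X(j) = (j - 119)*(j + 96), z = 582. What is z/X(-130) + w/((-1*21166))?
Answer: 53711223/29865226 ≈ 1.7985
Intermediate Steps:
X(j) = (-119 + j)*(96 + j)
w = -36611 (w = 3 - (-1)*(-36614) = 3 - 1*36614 = 3 - 36614 = -36611)
z/X(-130) + w/((-1*21166)) = 582/(-11424 + (-130)² - 23*(-130)) - 36611/((-1*21166)) = 582/(-11424 + 16900 + 2990) - 36611/(-21166) = 582/8466 - 36611*(-1/21166) = 582*(1/8466) + 36611/21166 = 97/1411 + 36611/21166 = 53711223/29865226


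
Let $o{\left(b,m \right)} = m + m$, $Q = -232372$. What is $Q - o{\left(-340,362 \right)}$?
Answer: $-233096$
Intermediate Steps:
$o{\left(b,m \right)} = 2 m$
$Q - o{\left(-340,362 \right)} = -232372 - 2 \cdot 362 = -232372 - 724 = -233096$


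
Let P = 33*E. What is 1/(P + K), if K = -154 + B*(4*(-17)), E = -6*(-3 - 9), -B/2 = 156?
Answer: 1/23438 ≈ 4.2666e-5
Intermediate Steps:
B = -312 (B = -2*156 = -312)
E = 72 (E = -6*(-12) = 72)
P = 2376 (P = 33*72 = 2376)
K = 21062 (K = -154 - 1248*(-17) = -154 - 312*(-68) = -154 + 21216 = 21062)
1/(P + K) = 1/(2376 + 21062) = 1/23438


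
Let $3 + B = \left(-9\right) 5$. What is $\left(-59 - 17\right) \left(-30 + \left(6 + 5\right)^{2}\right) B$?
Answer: $331968$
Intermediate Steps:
$B = -48$ ($B = -3 - 45 = -48$)
$\left(-59 - 17\right) \left(-30 + \left(6 + 5\right)^{2}\right) B = \left(-59 - 17\right) \left(-30 + \left(6 + 5\right)^{2}\right) \left(-48\right) = - 76 \left(-30 + 11^{2}\right) \left(-48\right) = - 76 \left(-30 + 121\right) \left(-48\right) = \left(-76\right) 91 \left(-48\right) = \left(-6916\right) \left(-48\right) = 331968$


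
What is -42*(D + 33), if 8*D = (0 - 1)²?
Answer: -5565/4 ≈ -1391.3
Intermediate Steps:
D = ⅛ (D = (0 - 1)²/8 = (⅛)*(-1)² = (⅛)*1 = ⅛ ≈ 0.12500)
-42*(D + 33) = -42*(⅛ + 33) = -42*265/8 = -5565/4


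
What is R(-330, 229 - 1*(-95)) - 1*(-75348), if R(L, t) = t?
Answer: 75672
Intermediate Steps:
R(-330, 229 - 1*(-95)) - 1*(-75348) = (229 - 1*(-95)) - 1*(-75348) = (229 + 95) + 75348 = 324 + 75348 = 75672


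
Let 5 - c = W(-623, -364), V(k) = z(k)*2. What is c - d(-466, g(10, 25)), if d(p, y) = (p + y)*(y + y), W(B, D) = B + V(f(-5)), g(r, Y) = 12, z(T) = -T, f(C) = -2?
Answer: 11520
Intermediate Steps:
V(k) = -2*k (V(k) = -k*2 = -2*k)
W(B, D) = 4 + B (W(B, D) = B - 2*(-2) = B + 4 = 4 + B)
c = 624 (c = 5 - (4 - 623) = 5 - 1*(-619) = 5 + 619 = 624)
d(p, y) = 2*y*(p + y) (d(p, y) = (p + y)*(2*y) = 2*y*(p + y))
c - d(-466, g(10, 25)) = 624 - 2*12*(-466 + 12) = 624 - 2*12*(-454) = 624 - 1*(-10896) = 624 + 10896 = 11520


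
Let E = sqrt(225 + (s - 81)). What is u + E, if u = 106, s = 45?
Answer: 106 + 3*sqrt(21) ≈ 119.75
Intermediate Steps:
E = 3*sqrt(21) (E = sqrt(225 + (45 - 81)) = sqrt(225 - 36) = sqrt(189) = 3*sqrt(21) ≈ 13.748)
u + E = 106 + 3*sqrt(21)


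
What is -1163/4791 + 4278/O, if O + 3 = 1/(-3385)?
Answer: -34695213079/24328698 ≈ -1426.1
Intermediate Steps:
O = -10156/3385 (O = -3 + 1/(-3385) = -3 - 1/3385 = -10156/3385 ≈ -3.0003)
-1163/4791 + 4278/O = -1163/4791 + 4278/(-10156/3385) = -1163*1/4791 + 4278*(-3385/10156) = -1163/4791 - 7240515/5078 = -34695213079/24328698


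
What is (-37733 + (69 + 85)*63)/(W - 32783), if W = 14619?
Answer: 28031/18164 ≈ 1.5432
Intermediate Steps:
(-37733 + (69 + 85)*63)/(W - 32783) = (-37733 + (69 + 85)*63)/(14619 - 32783) = (-37733 + 154*63)/(-18164) = (-37733 + 9702)*(-1/18164) = -28031*(-1/18164) = 28031/18164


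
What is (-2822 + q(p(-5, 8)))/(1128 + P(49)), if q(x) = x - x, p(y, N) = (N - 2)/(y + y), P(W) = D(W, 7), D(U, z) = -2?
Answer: -1411/563 ≈ -2.5062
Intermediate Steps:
P(W) = -2
p(y, N) = (-2 + N)/(2*y) (p(y, N) = (-2 + N)/((2*y)) = (-2 + N)*(1/(2*y)) = (-2 + N)/(2*y))
q(x) = 0
(-2822 + q(p(-5, 8)))/(1128 + P(49)) = (-2822 + 0)/(1128 - 2) = -2822/1126 = -2822*1/1126 = -1411/563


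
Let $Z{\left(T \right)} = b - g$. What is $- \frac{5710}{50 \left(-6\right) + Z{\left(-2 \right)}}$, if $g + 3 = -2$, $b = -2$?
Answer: $\frac{5710}{297} \approx 19.226$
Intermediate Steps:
$g = -5$ ($g = -3 - 2 = -5$)
$Z{\left(T \right)} = 3$ ($Z{\left(T \right)} = -2 - -5 = -2 + 5 = 3$)
$- \frac{5710}{50 \left(-6\right) + Z{\left(-2 \right)}} = - \frac{5710}{50 \left(-6\right) + 3} = - \frac{5710}{-300 + 3} = - \frac{5710}{-297} = \left(-5710\right) \left(- \frac{1}{297}\right) = \frac{5710}{297}$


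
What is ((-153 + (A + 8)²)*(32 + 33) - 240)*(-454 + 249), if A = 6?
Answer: -523775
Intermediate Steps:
((-153 + (A + 8)²)*(32 + 33) - 240)*(-454 + 249) = ((-153 + (6 + 8)²)*(32 + 33) - 240)*(-454 + 249) = ((-153 + 14²)*65 - 240)*(-205) = ((-153 + 196)*65 - 240)*(-205) = (43*65 - 240)*(-205) = (2795 - 240)*(-205) = 2555*(-205) = -523775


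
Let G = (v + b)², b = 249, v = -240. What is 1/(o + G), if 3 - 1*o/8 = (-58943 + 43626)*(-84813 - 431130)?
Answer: -1/63221591343 ≈ -1.5817e-11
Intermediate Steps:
o = -63221591424 (o = 24 - 8*(-58943 + 43626)*(-84813 - 431130) = 24 - (-122536)*(-515943) = 24 - 8*7902698931 = 24 - 63221591448 = -63221591424)
G = 81 (G = (-240 + 249)² = 9² = 81)
1/(o + G) = 1/(-63221591424 + 81) = 1/(-63221591343) = -1/63221591343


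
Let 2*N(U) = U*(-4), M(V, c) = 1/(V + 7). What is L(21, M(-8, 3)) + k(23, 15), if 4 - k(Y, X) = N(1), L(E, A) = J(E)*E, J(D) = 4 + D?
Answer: 531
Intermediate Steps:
M(V, c) = 1/(7 + V)
N(U) = -2*U (N(U) = (U*(-4))/2 = (-4*U)/2 = -2*U)
L(E, A) = E*(4 + E) (L(E, A) = (4 + E)*E = E*(4 + E))
k(Y, X) = 6 (k(Y, X) = 4 - (-2) = 4 - 1*(-2) = 4 + 2 = 6)
L(21, M(-8, 3)) + k(23, 15) = 21*(4 + 21) + 6 = 21*25 + 6 = 525 + 6 = 531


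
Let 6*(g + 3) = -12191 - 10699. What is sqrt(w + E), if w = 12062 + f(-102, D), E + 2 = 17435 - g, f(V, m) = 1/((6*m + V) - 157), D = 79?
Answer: 2*sqrt(384973410)/215 ≈ 182.52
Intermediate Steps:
g = -3818 (g = -3 + (-12191 - 10699)/6 = -3 + (1/6)*(-22890) = -3 - 3815 = -3818)
f(V, m) = 1/(-157 + V + 6*m) (f(V, m) = 1/((V + 6*m) - 157) = 1/(-157 + V + 6*m))
E = 21251 (E = -2 + (17435 - 1*(-3818)) = -2 + (17435 + 3818) = -2 + 21253 = 21251)
w = 2593331/215 (w = 12062 + 1/(-157 - 102 + 6*79) = 12062 + 1/(-157 - 102 + 474) = 12062 + 1/215 = 2593331/215 ≈ 12062.)
sqrt(w + E) = sqrt(2593331/215 + 21251) = sqrt(7162296/215) = 2*sqrt(384973410)/215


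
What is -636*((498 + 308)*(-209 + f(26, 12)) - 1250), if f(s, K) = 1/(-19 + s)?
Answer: 755009592/7 ≈ 1.0786e+8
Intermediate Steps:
-636*((498 + 308)*(-209 + f(26, 12)) - 1250) = -636*((498 + 308)*(-209 + 1/(-19 + 26)) - 1250) = -636*(806*(-209 + 1/7) - 1250) = -636*(806*(-1462/7) - 1250) = -636*(-1178372/7 - 1250) = -636*(-1187122/7) = 755009592/7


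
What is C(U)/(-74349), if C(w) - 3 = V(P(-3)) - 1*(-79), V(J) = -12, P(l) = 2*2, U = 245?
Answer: -70/74349 ≈ -0.00094151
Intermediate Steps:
P(l) = 4
C(w) = 70 (C(w) = 3 + (-12 - 1*(-79)) = 3 + (-12 + 79) = 3 + 67 = 70)
C(U)/(-74349) = 70/(-74349) = 70*(-1/74349) = -70/74349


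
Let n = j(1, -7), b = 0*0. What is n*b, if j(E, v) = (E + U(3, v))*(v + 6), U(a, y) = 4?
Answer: 0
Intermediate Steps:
b = 0
j(E, v) = (4 + E)*(6 + v) (j(E, v) = (E + 4)*(v + 6) = (4 + E)*(6 + v))
n = -5 (n = 24 + 4*(-7) + 6*1 + 1*(-7) = 24 - 28 + 6 - 7 = -5)
n*b = -5*0 = 0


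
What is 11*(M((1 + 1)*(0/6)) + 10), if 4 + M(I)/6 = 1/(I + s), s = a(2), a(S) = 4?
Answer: -275/2 ≈ -137.50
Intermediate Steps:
s = 4
M(I) = -24 + 6/(4 + I) (M(I) = -24 + 6/(I + 4) = -24 + 6/(4 + I))
11*(M((1 + 1)*(0/6)) + 10) = 11*(6*(-15 - 4*(1 + 1)*0/6)/(4 + (1 + 1)*(0/6)) + 10) = 11*(6*(-15 - 8*0*(⅙))/(4 + 2*(0*(⅙))) + 10) = 11*(6*(-15 - 8*0)/(4 + 2*0) + 10) = 11*(6*(-15 - 4*0)/(4 + 0) + 10) = 11*(6*(-15 + 0)/4 + 10) = 11*(6*(¼)*(-15) + 10) = 11*(-45/2 + 10) = 11*(-25/2) = -275/2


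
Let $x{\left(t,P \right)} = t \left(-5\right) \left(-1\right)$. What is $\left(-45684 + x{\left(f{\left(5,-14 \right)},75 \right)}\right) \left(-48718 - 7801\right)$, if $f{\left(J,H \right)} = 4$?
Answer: $2580883616$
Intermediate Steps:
$x{\left(t,P \right)} = 5 t$ ($x{\left(t,P \right)} = - 5 t \left(-1\right) = 5 t$)
$\left(-45684 + x{\left(f{\left(5,-14 \right)},75 \right)}\right) \left(-48718 - 7801\right) = \left(-45684 + 5 \cdot 4\right) \left(-48718 - 7801\right) = \left(-45684 + 20\right) \left(-56519\right) = \left(-45664\right) \left(-56519\right) = 2580883616$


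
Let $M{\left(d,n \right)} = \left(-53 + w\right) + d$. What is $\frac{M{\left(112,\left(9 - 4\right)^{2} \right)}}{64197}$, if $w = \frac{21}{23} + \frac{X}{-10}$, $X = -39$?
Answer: $\frac{14677}{14765310} \approx 0.00099402$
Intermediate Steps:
$w = \frac{1107}{230}$ ($w = \frac{21}{23} - \frac{39}{-10} = 21 \cdot \frac{1}{23} - - \frac{39}{10} = \frac{21}{23} + \frac{39}{10} = \frac{1107}{230} \approx 4.813$)
$M{\left(d,n \right)} = - \frac{11083}{230} + d$ ($M{\left(d,n \right)} = \left(-53 + \frac{1107}{230}\right) + d = - \frac{11083}{230} + d$)
$\frac{M{\left(112,\left(9 - 4\right)^{2} \right)}}{64197} = \frac{- \frac{11083}{230} + 112}{64197} = \frac{14677}{230} \cdot \frac{1}{64197} = \frac{14677}{14765310}$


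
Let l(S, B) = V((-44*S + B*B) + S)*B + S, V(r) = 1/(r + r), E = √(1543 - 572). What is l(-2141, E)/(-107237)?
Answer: 2141/107237 - √971/19953374116 ≈ 0.019965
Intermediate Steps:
E = √971 ≈ 31.161
V(r) = 1/(2*r)
l(S, B) = S + B/(2*(B² - 43*S)) (l(S, B) = (1/(2*((-44*S + B*B) + S)))*B + S = (1/(2*((-44*S + B²) + S)))*B + S = (1/(2*((B² - 44*S) + S)))*B + S = (1/(2*(B² - 43*S)))*B + S = B/(2*(B² - 43*S)) + S = S + B/(2*(B² - 43*S)))
l(-2141, E)/(-107237) = ((√971/2 - 2141*((√971)² - 43*(-2141)))/((√971)² - 43*(-2141)))/(-107237) = ((√971/2 - 2141*(971 + 92063))/(971 + 92063))*(-1/107237) = ((√971/2 - 2141*93034)/93034)*(-1/107237) = ((√971/2 - 199185794)/93034)*(-1/107237) = ((-199185794 + √971/2)/93034)*(-1/107237) = (-2141 + √971/186068)*(-1/107237) = 2141/107237 - √971/19953374116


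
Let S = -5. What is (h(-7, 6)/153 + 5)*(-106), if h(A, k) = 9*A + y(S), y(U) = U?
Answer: -4346/9 ≈ -482.89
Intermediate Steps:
h(A, k) = -5 + 9*A (h(A, k) = 9*A - 5 = -5 + 9*A)
(h(-7, 6)/153 + 5)*(-106) = ((-5 + 9*(-7))/153 + 5)*(-106) = ((-5 - 63)*(1/153) + 5)*(-106) = (-68*1/153 + 5)*(-106) = (-4/9 + 5)*(-106) = (41/9)*(-106) = -4346/9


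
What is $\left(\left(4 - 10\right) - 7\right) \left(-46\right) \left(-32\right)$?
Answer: $-19136$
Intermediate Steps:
$\left(\left(4 - 10\right) - 7\right) \left(-46\right) \left(-32\right) = \left(-6 - 7\right) \left(-46\right) \left(-32\right) = \left(-13\right) \left(-46\right) \left(-32\right) = 598 \left(-32\right) = -19136$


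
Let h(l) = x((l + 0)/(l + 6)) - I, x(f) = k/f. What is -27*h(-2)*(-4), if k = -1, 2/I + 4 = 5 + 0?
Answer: 0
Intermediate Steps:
I = 2 (I = 2/(-4 + (5 + 0)) = 2/(-4 + 5) = 2/1 = 2*1 = 2)
x(f) = -1/f
h(l) = -2 - (6 + l)/l (h(l) = -1/((l + 0)/(l + 6)) - 1*2 = -1/(l/(6 + l)) - 2 = -(6 + l)/l - 2 = -2 - (6 + l)/l)
-27*h(-2)*(-4) = -27*(-3 - 6/(-2))*(-4) = -27*(-3 - 6*(-½))*(-4) = -27*(-3 + 3)*(-4) = -27*0*(-4) = 0*(-4) = 0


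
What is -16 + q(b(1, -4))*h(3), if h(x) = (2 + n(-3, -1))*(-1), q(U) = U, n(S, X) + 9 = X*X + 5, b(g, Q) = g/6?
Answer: -95/6 ≈ -15.833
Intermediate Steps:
b(g, Q) = g/6 (b(g, Q) = g*(1/6) = g/6)
n(S, X) = -4 + X**2 (n(S, X) = -9 + (X*X + 5) = -9 + (X**2 + 5) = -9 + (5 + X**2) = -4 + X**2)
h(x) = 1 (h(x) = (2 + (-4 + (-1)**2))*(-1) = (2 + (-4 + 1))*(-1) = (2 - 3)*(-1) = -1*(-1) = 1)
-16 + q(b(1, -4))*h(3) = -16 + ((1/6)*1)*1 = -16 + (1/6)*1 = -16 + 1/6 = -95/6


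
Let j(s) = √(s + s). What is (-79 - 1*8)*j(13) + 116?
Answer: 116 - 87*√26 ≈ -327.61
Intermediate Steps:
j(s) = √2*√s (j(s) = √(2*s) = √2*√s)
(-79 - 1*8)*j(13) + 116 = (-79 - 1*8)*(√2*√13) + 116 = (-79 - 8)*√26 + 116 = -87*√26 + 116 = 116 - 87*√26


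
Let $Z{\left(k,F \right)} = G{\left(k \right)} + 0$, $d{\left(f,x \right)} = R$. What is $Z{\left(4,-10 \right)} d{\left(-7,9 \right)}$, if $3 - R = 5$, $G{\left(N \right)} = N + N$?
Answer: $-16$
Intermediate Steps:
$G{\left(N \right)} = 2 N$
$R = -2$ ($R = 3 - 5 = -2$)
$d{\left(f,x \right)} = -2$
$Z{\left(k,F \right)} = 2 k$ ($Z{\left(k,F \right)} = 2 k + 0 = 2 k$)
$Z{\left(4,-10 \right)} d{\left(-7,9 \right)} = 2 \cdot 4 \left(-2\right) = 8 \left(-2\right) = -16$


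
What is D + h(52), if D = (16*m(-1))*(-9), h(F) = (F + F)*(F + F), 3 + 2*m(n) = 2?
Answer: 10888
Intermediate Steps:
m(n) = -½ (m(n) = -3/2 + (½)*2 = -3/2 + 1 = -½)
h(F) = 4*F² (h(F) = (2*F)*(2*F) = 4*F²)
D = 72 (D = (16*(-½))*(-9) = -8*(-9) = 72)
D + h(52) = 72 + 4*52² = 72 + 4*2704 = 72 + 10816 = 10888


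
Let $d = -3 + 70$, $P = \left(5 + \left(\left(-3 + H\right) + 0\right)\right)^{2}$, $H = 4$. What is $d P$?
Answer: $2412$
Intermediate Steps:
$P = 36$ ($P = \left(5 + \left(\left(-3 + 4\right) + 0\right)\right)^{2} = \left(5 + \left(1 + 0\right)\right)^{2} = \left(5 + 1\right)^{2} = 6^{2} = 36$)
$d = 67$
$d P = 67 \cdot 36 = 2412$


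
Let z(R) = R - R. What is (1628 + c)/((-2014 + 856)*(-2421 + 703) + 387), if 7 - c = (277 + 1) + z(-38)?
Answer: 1357/1989831 ≈ 0.00068197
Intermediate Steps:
z(R) = 0
c = -271 (c = 7 - ((277 + 1) + 0) = 7 - (278 + 0) = 7 - 1*278 = 7 - 278 = -271)
(1628 + c)/((-2014 + 856)*(-2421 + 703) + 387) = (1628 - 271)/((-2014 + 856)*(-2421 + 703) + 387) = 1357/(-1158*(-1718) + 387) = 1357/(1989444 + 387) = 1357/1989831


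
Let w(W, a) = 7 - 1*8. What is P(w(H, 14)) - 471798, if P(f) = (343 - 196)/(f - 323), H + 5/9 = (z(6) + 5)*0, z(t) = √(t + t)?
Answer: -50954233/108 ≈ -4.7180e+5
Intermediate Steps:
z(t) = √2*√t (z(t) = √(2*t) = √2*√t)
H = -5/9 (H = -5/9 + (√2*√6 + 5)*0 = -5/9 + (2*√3 + 5)*0 = -5/9 + (5 + 2*√3)*0 = -5/9 + 0 = -5/9 ≈ -0.55556)
w(W, a) = -1 (w(W, a) = 7 - 8 = -1)
P(f) = 147/(-323 + f)
P(w(H, 14)) - 471798 = 147/(-323 - 1) - 471798 = 147/(-324) - 471798 = 147*(-1/324) - 471798 = -49/108 - 471798 = -50954233/108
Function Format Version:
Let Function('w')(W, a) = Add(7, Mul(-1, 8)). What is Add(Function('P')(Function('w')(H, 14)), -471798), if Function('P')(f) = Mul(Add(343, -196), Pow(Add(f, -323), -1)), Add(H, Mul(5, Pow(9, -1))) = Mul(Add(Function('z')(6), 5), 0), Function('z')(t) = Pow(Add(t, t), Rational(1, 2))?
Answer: Rational(-50954233, 108) ≈ -4.7180e+5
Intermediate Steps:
Function('z')(t) = Mul(Pow(2, Rational(1, 2)), Pow(t, Rational(1, 2))) (Function('z')(t) = Pow(Mul(2, t), Rational(1, 2)) = Mul(Pow(2, Rational(1, 2)), Pow(t, Rational(1, 2))))
H = Rational(-5, 9) (H = Add(Rational(-5, 9), Mul(Add(Mul(Pow(2, Rational(1, 2)), Pow(6, Rational(1, 2))), 5), 0)) = Add(Rational(-5, 9), Mul(Add(Mul(2, Pow(3, Rational(1, 2))), 5), 0)) = Add(Rational(-5, 9), Mul(Add(5, Mul(2, Pow(3, Rational(1, 2)))), 0)) = Add(Rational(-5, 9), 0) = Rational(-5, 9) ≈ -0.55556)
Function('w')(W, a) = -1 (Function('w')(W, a) = Add(7, -8) = -1)
Function('P')(f) = Mul(147, Pow(Add(-323, f), -1))
Add(Function('P')(Function('w')(H, 14)), -471798) = Add(Mul(147, Pow(Add(-323, -1), -1)), -471798) = Add(Mul(147, Pow(-324, -1)), -471798) = Add(Mul(147, Rational(-1, 324)), -471798) = Add(Rational(-49, 108), -471798) = Rational(-50954233, 108)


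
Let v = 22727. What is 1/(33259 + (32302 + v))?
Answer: 1/88288 ≈ 1.1327e-5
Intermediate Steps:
1/(33259 + (32302 + v)) = 1/(33259 + (32302 + 22727)) = 1/(33259 + 55029) = 1/88288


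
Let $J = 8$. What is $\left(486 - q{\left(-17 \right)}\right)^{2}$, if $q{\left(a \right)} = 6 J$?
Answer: $191844$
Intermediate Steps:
$q{\left(a \right)} = 48$ ($q{\left(a \right)} = 6 \cdot 8 = 48$)
$\left(486 - q{\left(-17 \right)}\right)^{2} = \left(486 - 48\right)^{2} = 438^{2} = 191844$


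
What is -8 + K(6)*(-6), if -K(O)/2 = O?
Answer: 64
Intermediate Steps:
K(O) = -2*O
-8 + K(6)*(-6) = -8 - 2*6*(-6) = -8 - 12*(-6) = -8 + 72 = 64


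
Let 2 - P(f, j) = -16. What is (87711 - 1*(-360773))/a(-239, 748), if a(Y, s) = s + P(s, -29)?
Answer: 224242/383 ≈ 585.49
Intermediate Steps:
P(f, j) = 18 (P(f, j) = 2 - 1*(-16) = 2 + 16 = 18)
a(Y, s) = 18 + s (a(Y, s) = s + 18 = 18 + s)
(87711 - 1*(-360773))/a(-239, 748) = (87711 - 1*(-360773))/(18 + 748) = (87711 + 360773)/766 = 448484*(1/766) = 224242/383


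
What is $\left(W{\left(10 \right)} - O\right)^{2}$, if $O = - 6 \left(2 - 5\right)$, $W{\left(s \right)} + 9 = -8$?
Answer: $1225$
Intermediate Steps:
$W{\left(s \right)} = -17$ ($W{\left(s \right)} = -9 - 8 = -17$)
$O = 18$ ($O = \left(-6\right) \left(-3\right) = 18$)
$\left(W{\left(10 \right)} - O\right)^{2} = \left(-17 - 18\right)^{2} = \left(-35\right)^{2} = 1225$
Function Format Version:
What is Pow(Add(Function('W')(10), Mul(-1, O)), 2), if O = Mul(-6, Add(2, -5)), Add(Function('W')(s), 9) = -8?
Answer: 1225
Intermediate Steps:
Function('W')(s) = -17 (Function('W')(s) = Add(-9, -8) = -17)
O = 18 (O = Mul(-6, -3) = 18)
Pow(Add(Function('W')(10), Mul(-1, O)), 2) = Pow(Add(-17, Mul(-1, 18)), 2) = Pow(Add(-17, -18), 2) = Pow(-35, 2) = 1225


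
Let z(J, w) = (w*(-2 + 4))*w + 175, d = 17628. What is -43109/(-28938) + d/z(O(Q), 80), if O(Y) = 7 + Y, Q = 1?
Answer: 356486113/125156850 ≈ 2.8483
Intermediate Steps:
z(J, w) = 175 + 2*w² (z(J, w) = (w*2)*w + 175 = (2*w)*w + 175 = 2*w² + 175 = 175 + 2*w²)
-43109/(-28938) + d/z(O(Q), 80) = -43109/(-28938) + 17628/(175 + 2*80²) = -43109*(-1/28938) + 17628/(175 + 2*6400) = 43109/28938 + 17628/(175 + 12800) = 43109/28938 + 17628/12975 = 43109/28938 + 17628*(1/12975) = 43109/28938 + 5876/4325 = 356486113/125156850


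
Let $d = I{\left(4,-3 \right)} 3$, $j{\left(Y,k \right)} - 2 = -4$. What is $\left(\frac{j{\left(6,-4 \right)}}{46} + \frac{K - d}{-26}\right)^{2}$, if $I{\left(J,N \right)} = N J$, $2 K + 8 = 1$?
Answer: $\frac{14161}{8464} \approx 1.6731$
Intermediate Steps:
$K = - \frac{7}{2}$ ($K = -4 + \frac{1}{2} \cdot 1 = -4 + \frac{1}{2} = - \frac{7}{2} \approx -3.5$)
$I{\left(J,N \right)} = J N$
$j{\left(Y,k \right)} = -2$ ($j{\left(Y,k \right)} = 2 - 4 = -2$)
$d = -36$ ($d = 4 \left(-3\right) 3 = \left(-12\right) 3 = -36$)
$\left(\frac{j{\left(6,-4 \right)}}{46} + \frac{K - d}{-26}\right)^{2} = \left(- \frac{2}{46} + \frac{- \frac{7}{2} - -36}{-26}\right)^{2} = \left(\left(-2\right) \frac{1}{46} + \left(- \frac{7}{2} + 36\right) \left(- \frac{1}{26}\right)\right)^{2} = \left(- \frac{1}{23} + \frac{65}{2} \left(- \frac{1}{26}\right)\right)^{2} = \left(- \frac{1}{23} - \frac{5}{4}\right)^{2} = \left(- \frac{119}{92}\right)^{2} = \frac{14161}{8464}$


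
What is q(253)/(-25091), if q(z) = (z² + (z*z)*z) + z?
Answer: -1478049/2281 ≈ -647.98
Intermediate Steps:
q(z) = z + z² + z³ (q(z) = (z² + z²*z) + z = (z² + z³) + z = z + z² + z³)
q(253)/(-25091) = (253*(1 + 253 + 253²))/(-25091) = (253*(1 + 253 + 64009))*(-1/25091) = (253*64263)*(-1/25091) = 16258539*(-1/25091) = -1478049/2281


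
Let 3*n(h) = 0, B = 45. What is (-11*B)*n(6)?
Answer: 0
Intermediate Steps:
n(h) = 0 (n(h) = (⅓)*0 = 0)
(-11*B)*n(6) = -11*45*0 = -495*0 = 0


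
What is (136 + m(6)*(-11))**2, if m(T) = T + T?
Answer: 16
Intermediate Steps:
m(T) = 2*T
(136 + m(6)*(-11))**2 = (136 + (2*6)*(-11))**2 = (136 + 12*(-11))**2 = (136 - 132)**2 = 4**2 = 16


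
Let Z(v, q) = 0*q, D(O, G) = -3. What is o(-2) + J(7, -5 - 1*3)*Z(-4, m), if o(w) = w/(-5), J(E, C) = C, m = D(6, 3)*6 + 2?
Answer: 2/5 ≈ 0.40000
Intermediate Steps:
m = -16 (m = -3*6 + 2 = -18 + 2 = -16)
Z(v, q) = 0
o(w) = -w/5 (o(w) = w*(-1/5) = -w/5)
o(-2) + J(7, -5 - 1*3)*Z(-4, m) = -1/5*(-2) + (-5 - 1*3)*0 = 2/5 + (-5 - 3)*0 = 2/5 - 8*0 = 2/5 + 0 = 2/5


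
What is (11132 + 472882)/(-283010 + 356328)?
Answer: 242007/36659 ≈ 6.6016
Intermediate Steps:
(11132 + 472882)/(-283010 + 356328) = 484014/73318 = 484014*(1/73318) = 242007/36659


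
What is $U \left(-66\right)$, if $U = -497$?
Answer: $32802$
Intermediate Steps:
$U \left(-66\right) = \left(-497\right) \left(-66\right) = 32802$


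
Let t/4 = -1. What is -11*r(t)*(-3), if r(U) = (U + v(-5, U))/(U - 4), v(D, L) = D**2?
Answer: -693/8 ≈ -86.625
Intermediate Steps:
t = -4 (t = 4*(-1) = -4)
r(U) = (25 + U)/(-4 + U) (r(U) = (U + (-5)**2)/(U - 4) = (U + 25)/(-4 + U) = (25 + U)/(-4 + U))
-11*r(t)*(-3) = -11*(25 - 4)/(-4 - 4)*(-3) = -11*21/(-8)*(-3) = -(-11)*21/8*(-3) = -11*(-21/8)*(-3) = (231/8)*(-3) = -693/8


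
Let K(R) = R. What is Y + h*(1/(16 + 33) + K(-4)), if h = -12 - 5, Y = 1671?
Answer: 85194/49 ≈ 1738.7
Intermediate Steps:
h = -17
Y + h*(1/(16 + 33) + K(-4)) = 1671 - 17*(1/(16 + 33) - 4) = 1671 - 17*(1/49 - 4) = 1671 - 17*(-195/49) = 1671 + 3315/49 = 85194/49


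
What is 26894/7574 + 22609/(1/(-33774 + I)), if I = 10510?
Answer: -284552892895/541 ≈ -5.2598e+8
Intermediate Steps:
26894/7574 + 22609/(1/(-33774 + I)) = 26894/7574 + 22609/(1/(-33774 + 10510)) = 26894*(1/7574) + 22609/(1/(-23264)) = 1921/541 + 22609/(-1/23264) = 1921/541 + 22609*(-23264) = 1921/541 - 525975776 = -284552892895/541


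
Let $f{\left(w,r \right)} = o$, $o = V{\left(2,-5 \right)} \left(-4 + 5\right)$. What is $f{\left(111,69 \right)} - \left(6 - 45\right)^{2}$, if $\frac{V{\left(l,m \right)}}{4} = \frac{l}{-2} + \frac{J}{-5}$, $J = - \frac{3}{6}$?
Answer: $- \frac{7623}{5} \approx -1524.6$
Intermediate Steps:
$J = - \frac{1}{2}$ ($J = \left(-3\right) \frac{1}{6} = - \frac{1}{2} \approx -0.5$)
$V{\left(l,m \right)} = \frac{2}{5} - 2 l$ ($V{\left(l,m \right)} = 4 \left(\frac{l}{-2} - \frac{1}{2 \left(-5\right)}\right) = 4 \left(l \left(- \frac{1}{2}\right) - - \frac{1}{10}\right) = 4 \left(- \frac{l}{2} + \frac{1}{10}\right) = 4 \left(\frac{1}{10} - \frac{l}{2}\right) = \frac{2}{5} - 2 l$)
$o = - \frac{18}{5}$ ($o = \left(\frac{2}{5} - 4\right) \left(-4 + 5\right) = \left(\frac{2}{5} - 4\right) 1 = \left(- \frac{18}{5}\right) 1 = - \frac{18}{5} \approx -3.6$)
$f{\left(w,r \right)} = - \frac{18}{5}$
$f{\left(111,69 \right)} - \left(6 - 45\right)^{2} = - \frac{18}{5} - \left(6 - 45\right)^{2} = - \frac{18}{5} - \left(-39\right)^{2} = - \frac{18}{5} - 1521 = - \frac{7623}{5}$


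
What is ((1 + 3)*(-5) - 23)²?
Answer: 1849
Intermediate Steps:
((1 + 3)*(-5) - 23)² = (4*(-5) - 23)² = (-20 - 23)² = (-43)² = 1849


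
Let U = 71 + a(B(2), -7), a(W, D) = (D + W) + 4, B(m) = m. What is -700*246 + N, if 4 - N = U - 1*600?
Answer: -171666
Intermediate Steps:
a(W, D) = 4 + D + W
U = 70 (U = 71 + (4 - 7 + 2) = 71 - 1 = 70)
N = 534 (N = 4 - (70 - 1*600) = 4 - (70 - 600) = 4 - 1*(-530) = 4 + 530 = 534)
-700*246 + N = -700*246 + 534 = -172200 + 534 = -171666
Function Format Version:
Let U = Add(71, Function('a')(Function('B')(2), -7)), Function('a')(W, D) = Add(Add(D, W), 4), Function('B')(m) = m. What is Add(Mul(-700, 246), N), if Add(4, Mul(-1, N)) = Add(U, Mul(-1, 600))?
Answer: -171666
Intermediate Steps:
Function('a')(W, D) = Add(4, D, W)
U = 70 (U = Add(71, Add(4, -7, 2)) = Add(71, -1) = 70)
N = 534 (N = Add(4, Mul(-1, Add(70, Mul(-1, 600)))) = Add(4, Mul(-1, Add(70, -600))) = Add(4, Mul(-1, -530)) = Add(4, 530) = 534)
Add(Mul(-700, 246), N) = Add(Mul(-700, 246), 534) = Add(-172200, 534) = -171666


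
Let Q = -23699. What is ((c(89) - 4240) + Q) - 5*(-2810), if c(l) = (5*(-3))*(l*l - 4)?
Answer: -132644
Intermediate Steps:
c(l) = 60 - 15*l² (c(l) = -15*(l² - 4) = -15*(-4 + l²) = 60 - 15*l²)
((c(89) - 4240) + Q) - 5*(-2810) = (((60 - 15*89²) - 4240) - 23699) - 5*(-2810) = (((60 - 15*7921) - 4240) - 23699) + 14050 = (((60 - 118815) - 4240) - 23699) + 14050 = ((-118755 - 4240) - 23699) + 14050 = (-122995 - 23699) + 14050 = -146694 + 14050 = -132644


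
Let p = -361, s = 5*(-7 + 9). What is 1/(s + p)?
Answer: -1/351 ≈ -0.0028490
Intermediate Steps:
s = 10 (s = 5*2 = 10)
1/(s + p) = 1/(10 - 361) = 1/(-351) = -1/351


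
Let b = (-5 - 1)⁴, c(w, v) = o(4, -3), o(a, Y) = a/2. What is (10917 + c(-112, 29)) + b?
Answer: 12215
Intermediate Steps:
o(a, Y) = a/2 (o(a, Y) = a*(½) = a/2)
c(w, v) = 2 (c(w, v) = (½)*4 = 2)
b = 1296 (b = (-6)⁴ = 1296)
(10917 + c(-112, 29)) + b = (10917 + 2) + 1296 = 10919 + 1296 = 12215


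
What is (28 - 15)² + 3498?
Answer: 3667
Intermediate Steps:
(28 - 15)² + 3498 = 13² + 3498 = 169 + 3498 = 3667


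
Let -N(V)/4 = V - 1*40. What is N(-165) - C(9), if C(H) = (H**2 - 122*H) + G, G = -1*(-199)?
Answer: 1638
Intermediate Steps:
N(V) = 160 - 4*V (N(V) = -4*(V - 1*40) = -4*(V - 40) = -4*(-40 + V) = 160 - 4*V)
G = 199
C(H) = 199 + H**2 - 122*H (C(H) = (H**2 - 122*H) + 199 = 199 + H**2 - 122*H)
N(-165) - C(9) = (160 - 4*(-165)) - (199 + 9**2 - 122*9) = (160 + 660) - (199 + 81 - 1098) = 820 - 1*(-818) = 820 + 818 = 1638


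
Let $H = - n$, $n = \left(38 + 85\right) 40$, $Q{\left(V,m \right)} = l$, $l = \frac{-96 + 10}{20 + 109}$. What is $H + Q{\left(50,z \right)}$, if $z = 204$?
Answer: $- \frac{14762}{3} \approx -4920.7$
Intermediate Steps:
$l = - \frac{2}{3}$ ($l = - \frac{86}{129} = \left(-86\right) \frac{1}{129} = - \frac{2}{3} \approx -0.66667$)
$Q{\left(V,m \right)} = - \frac{2}{3}$
$n = 4920$ ($n = 123 \cdot 40 = 4920$)
$H = -4920$ ($H = \left(-1\right) 4920 = -4920$)
$H + Q{\left(50,z \right)} = -4920 - \frac{2}{3} = - \frac{14762}{3}$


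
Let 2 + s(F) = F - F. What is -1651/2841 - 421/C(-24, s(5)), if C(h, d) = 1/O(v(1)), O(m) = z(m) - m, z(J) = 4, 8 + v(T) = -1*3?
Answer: -17942566/2841 ≈ -6315.6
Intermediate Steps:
v(T) = -11 (v(T) = -8 - 1*3 = -8 - 3 = -11)
O(m) = 4 - m
s(F) = -2 (s(F) = -2 + (F - F) = -2 + 0 = -2)
C(h, d) = 1/15 (C(h, d) = 1/(4 - 1*(-11)) = 1/(4 + 11) = 1/15)
-1651/2841 - 421/C(-24, s(5)) = -1651/2841 - 421/1/15 = -1651*1/2841 - 421*15 = -1651/2841 - 6315 = -17942566/2841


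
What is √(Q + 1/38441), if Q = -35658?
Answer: I*√52692200293057/38441 ≈ 188.83*I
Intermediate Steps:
√(Q + 1/38441) = √(-35658 + 1/38441) = √(-1370729177/38441) = I*√52692200293057/38441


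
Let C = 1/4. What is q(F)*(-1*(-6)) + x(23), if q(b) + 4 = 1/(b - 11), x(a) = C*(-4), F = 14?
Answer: -23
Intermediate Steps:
C = ¼ ≈ 0.25000
x(a) = -1 (x(a) = (¼)*(-4) = -1)
q(b) = -4 + 1/(-11 + b) (q(b) = -4 + 1/(b - 11) = -4 + 1/(-11 + b))
q(F)*(-1*(-6)) + x(23) = ((45 - 4*14)/(-11 + 14))*(-1*(-6)) - 1 = ((45 - 56)/3)*6 - 1 = ((⅓)*(-11))*6 - 1 = -11/3*6 - 1 = -22 - 1 = -23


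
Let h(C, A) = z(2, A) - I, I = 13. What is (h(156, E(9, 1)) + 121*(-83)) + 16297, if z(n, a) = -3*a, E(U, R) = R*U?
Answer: 6214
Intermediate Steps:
h(C, A) = -13 - 3*A (h(C, A) = -3*A - 1*13 = -3*A - 13 = -13 - 3*A)
(h(156, E(9, 1)) + 121*(-83)) + 16297 = ((-13 - 3*9) + 121*(-83)) + 16297 = ((-13 - 3*9) - 10043) + 16297 = ((-13 - 27) - 10043) + 16297 = (-40 - 10043) + 16297 = -10083 + 16297 = 6214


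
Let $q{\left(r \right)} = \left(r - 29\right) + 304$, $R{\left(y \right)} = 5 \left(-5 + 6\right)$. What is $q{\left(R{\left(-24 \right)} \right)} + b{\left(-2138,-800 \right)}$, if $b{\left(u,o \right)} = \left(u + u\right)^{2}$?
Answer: $18284456$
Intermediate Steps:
$R{\left(y \right)} = 5$ ($R{\left(y \right)} = 5 \cdot 1 = 5$)
$q{\left(r \right)} = 275 + r$ ($q{\left(r \right)} = \left(-29 + r\right) + 304 = 275 + r$)
$b{\left(u,o \right)} = 4 u^{2}$ ($b{\left(u,o \right)} = \left(2 u\right)^{2} = 4 u^{2}$)
$q{\left(R{\left(-24 \right)} \right)} + b{\left(-2138,-800 \right)} = \left(275 + 5\right) + 4 \left(-2138\right)^{2} = 280 + 4 \cdot 4571044 = 280 + 18284176 = 18284456$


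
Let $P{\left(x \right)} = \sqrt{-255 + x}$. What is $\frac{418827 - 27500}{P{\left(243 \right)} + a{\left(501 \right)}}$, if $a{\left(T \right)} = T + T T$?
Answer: $\frac{16403253859}{10542209336} - \frac{391327 i \sqrt{3}}{31626628008} \approx 1.556 - 2.1431 \cdot 10^{-5} i$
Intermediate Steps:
$a{\left(T \right)} = T + T^{2}$
$\frac{418827 - 27500}{P{\left(243 \right)} + a{\left(501 \right)}} = \frac{418827 - 27500}{\sqrt{-255 + 243} + 501 \left(1 + 501\right)} = \frac{418827 + \left(-212202 + 184702\right)}{\sqrt{-12} + 501 \cdot 502} = \frac{418827 - 27500}{2 i \sqrt{3} + 251502} = \frac{391327}{251502 + 2 i \sqrt{3}}$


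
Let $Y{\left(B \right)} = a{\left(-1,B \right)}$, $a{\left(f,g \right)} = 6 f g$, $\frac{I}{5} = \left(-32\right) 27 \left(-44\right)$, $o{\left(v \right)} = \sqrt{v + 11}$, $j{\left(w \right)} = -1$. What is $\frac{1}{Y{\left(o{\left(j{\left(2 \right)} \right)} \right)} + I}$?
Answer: $\frac{528}{100362239} + \frac{\sqrt{10}}{6021734340} \approx 5.2615 \cdot 10^{-6}$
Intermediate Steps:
$o{\left(v \right)} = \sqrt{11 + v}$
$I = 190080$ ($I = 5 \left(-32\right) 27 \left(-44\right) = 5 \left(\left(-864\right) \left(-44\right)\right) = 5 \cdot 38016 = 190080$)
$a{\left(f,g \right)} = 6 f g$
$Y{\left(B \right)} = - 6 B$ ($Y{\left(B \right)} = 6 \left(-1\right) B = - 6 B$)
$\frac{1}{Y{\left(o{\left(j{\left(2 \right)} \right)} \right)} + I} = \frac{1}{- 6 \sqrt{11 - 1} + 190080} = \frac{1}{- 6 \sqrt{10} + 190080} = \frac{1}{190080 - 6 \sqrt{10}}$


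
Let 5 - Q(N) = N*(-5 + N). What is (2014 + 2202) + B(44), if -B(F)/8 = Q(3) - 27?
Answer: 4344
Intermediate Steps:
Q(N) = 5 - N*(-5 + N)
B(F) = 128 (B(F) = -8*((5 - 1*3² + 5*3) - 27) = -8*((5 - 1*9 + 15) - 27) = -8*((5 - 9 + 15) - 27) = -8*(11 - 27) = -8*(-16) = 128)
(2014 + 2202) + B(44) = (2014 + 2202) + 128 = 4216 + 128 = 4344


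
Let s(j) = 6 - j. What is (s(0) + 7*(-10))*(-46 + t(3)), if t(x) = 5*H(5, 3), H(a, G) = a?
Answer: 1344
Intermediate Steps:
t(x) = 25 (t(x) = 5*5 = 25)
(s(0) + 7*(-10))*(-46 + t(3)) = ((6 - 1*0) + 7*(-10))*(-46 + 25) = ((6 + 0) - 70)*(-21) = (6 - 70)*(-21) = -64*(-21) = 1344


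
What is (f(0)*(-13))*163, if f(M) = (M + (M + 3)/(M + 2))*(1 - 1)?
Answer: 0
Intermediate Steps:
f(M) = 0 (f(M) = (M + (3 + M)/(2 + M))*0 = 0)
(f(0)*(-13))*163 = (0*(-13))*163 = 0*163 = 0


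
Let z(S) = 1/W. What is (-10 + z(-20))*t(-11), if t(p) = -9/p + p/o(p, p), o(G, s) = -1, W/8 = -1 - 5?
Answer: -31265/264 ≈ -118.43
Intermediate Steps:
W = -48 (W = 8*(-1 - 5) = 8*(-6) = -48)
z(S) = -1/48 (z(S) = 1/(-48) = -1/48)
t(p) = -p - 9/p (t(p) = -9/p + p/(-1) = -9/p + p*(-1) = -9/p - p = -p - 9/p)
(-10 + z(-20))*t(-11) = (-10 - 1/48)*(-1*(-11) - 9/(-11)) = -481*(11 - 9*(-1/11))/48 = -481*(11 + 9/11)/48 = -481/48*130/11 = -31265/264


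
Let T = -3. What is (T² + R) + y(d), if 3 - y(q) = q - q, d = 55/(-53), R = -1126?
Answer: -1114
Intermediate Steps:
d = -55/53 (d = 55*(-1/53) = -55/53 ≈ -1.0377)
y(q) = 3 (y(q) = 3 - (q - q) = 3 - 1*0 = 3 + 0 = 3)
(T² + R) + y(d) = ((-3)² - 1126) + 3 = (9 - 1126) + 3 = -1117 + 3 = -1114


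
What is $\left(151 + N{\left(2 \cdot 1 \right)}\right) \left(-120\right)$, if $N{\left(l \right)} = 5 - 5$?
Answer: $-18120$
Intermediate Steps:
$N{\left(l \right)} = 0$
$\left(151 + N{\left(2 \cdot 1 \right)}\right) \left(-120\right) = \left(151 + 0\right) \left(-120\right) = 151 \left(-120\right) = -18120$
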